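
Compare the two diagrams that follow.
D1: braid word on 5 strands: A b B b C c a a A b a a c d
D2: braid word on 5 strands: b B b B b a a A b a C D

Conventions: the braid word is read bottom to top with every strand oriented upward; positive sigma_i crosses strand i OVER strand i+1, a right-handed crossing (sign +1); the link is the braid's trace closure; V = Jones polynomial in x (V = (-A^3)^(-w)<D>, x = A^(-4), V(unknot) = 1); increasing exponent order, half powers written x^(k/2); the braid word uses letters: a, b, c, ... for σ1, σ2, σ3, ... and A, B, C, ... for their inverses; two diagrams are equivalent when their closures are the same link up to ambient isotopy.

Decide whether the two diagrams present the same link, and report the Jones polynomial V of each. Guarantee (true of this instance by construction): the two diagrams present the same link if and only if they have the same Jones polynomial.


equivalent: yes
V(D1) = x + x^3 - x^4  (w +6, c 14, <D> = -A^2 + A^6 + A^14)
D2 (bracket -A^-10 + A^-6 + A^2; 12 crossings at w = +2): V = x + x^3 - x^4
why: one V(x) for all 2 diagrams — one class (guaranteed)


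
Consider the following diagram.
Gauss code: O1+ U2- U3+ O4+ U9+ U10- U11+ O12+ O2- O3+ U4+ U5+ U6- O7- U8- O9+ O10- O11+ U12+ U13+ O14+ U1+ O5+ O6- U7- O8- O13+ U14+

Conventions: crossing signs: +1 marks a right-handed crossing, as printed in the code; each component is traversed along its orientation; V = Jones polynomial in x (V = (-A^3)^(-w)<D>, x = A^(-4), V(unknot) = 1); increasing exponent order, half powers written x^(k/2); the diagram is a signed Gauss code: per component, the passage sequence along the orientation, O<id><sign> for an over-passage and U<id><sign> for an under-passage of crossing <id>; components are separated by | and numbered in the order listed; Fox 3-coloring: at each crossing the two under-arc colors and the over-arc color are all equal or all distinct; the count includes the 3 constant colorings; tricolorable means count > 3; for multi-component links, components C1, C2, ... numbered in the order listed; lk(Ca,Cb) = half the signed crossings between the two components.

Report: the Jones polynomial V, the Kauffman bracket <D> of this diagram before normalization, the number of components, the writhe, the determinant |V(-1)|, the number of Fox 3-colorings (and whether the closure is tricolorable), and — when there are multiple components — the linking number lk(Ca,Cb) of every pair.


V(x) = 2x - 2x^2 + 3x^3 - 3x^4 + 2x^5 - 2x^6 + x^7
bracket: A^-16 - 2A^-12 + 2A^-8 - 3A^-4 + 3 - 2A^4 + 2A^8, w = +4
1 component, writhe +4, over 14 crossings
det 15, colorings 9 of 3^14 — tricolorable
observation: V spans 6 powers of x: at least 6 crossings in any diagram


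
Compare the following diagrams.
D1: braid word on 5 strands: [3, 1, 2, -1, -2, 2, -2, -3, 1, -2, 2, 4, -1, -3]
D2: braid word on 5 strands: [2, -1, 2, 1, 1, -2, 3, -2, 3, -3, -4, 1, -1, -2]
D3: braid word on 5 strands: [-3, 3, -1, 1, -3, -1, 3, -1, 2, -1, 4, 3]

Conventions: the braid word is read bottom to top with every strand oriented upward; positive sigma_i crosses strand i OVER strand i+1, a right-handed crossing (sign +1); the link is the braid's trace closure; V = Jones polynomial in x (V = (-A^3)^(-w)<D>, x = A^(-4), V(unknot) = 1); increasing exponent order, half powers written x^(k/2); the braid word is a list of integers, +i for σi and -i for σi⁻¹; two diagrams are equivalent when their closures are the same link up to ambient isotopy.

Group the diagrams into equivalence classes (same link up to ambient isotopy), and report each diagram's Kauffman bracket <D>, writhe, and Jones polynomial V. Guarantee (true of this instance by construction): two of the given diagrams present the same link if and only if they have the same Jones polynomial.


equivalence classes: {D1} | {D2} | {D3}
D1 (bracket 1; 14 crossings at w = 0): V = 1
D2 (bracket A^-8 - A^-4 + 1 - A^4 + A^8; 14 crossings at w = 0): V = x^-2 - x^-1 + 1 - x + x^2
V(D3) = -x^-4 + x^-3 + x^-1  [12 crossings, <D> = A^4 + A^12 - A^16, w = 0]
key observation: V(x) takes 3 values over 3 diagrams, fixing the grouping


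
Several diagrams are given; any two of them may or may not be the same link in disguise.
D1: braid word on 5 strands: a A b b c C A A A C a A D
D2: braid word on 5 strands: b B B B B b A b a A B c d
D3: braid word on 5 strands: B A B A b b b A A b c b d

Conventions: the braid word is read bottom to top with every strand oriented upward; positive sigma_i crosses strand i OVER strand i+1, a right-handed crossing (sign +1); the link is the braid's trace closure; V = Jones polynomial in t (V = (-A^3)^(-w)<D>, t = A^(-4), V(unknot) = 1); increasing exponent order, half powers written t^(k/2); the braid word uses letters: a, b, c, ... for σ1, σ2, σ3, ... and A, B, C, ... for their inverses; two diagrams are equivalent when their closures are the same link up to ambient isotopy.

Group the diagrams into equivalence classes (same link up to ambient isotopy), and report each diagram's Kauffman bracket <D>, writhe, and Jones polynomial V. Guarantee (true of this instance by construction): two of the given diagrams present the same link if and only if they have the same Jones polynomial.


grouping into links: {D1, D3} | {D2}
V(D1) = t^(-7/2) - t^(-5/2) + t^(-3/2) - 2t^(-1/2) - t^(3/2)  (w -3, c 13, <D> = A^-15 + 2A^-7 - A^-3 + A - A^5)
V(D2) = -t^(-5/2) - t^(-1/2)  (w -1, c 13, <D> = A^-1 + A^7)
V(D3) = t^(-7/2) - t^(-5/2) + t^(-3/2) - 2t^(-1/2) - t^(3/2)  (w +1, c 13, <D> = A^-3 + 2A^5 - A^9 + A^13 - A^17)
key observation: comparing 3 Jones polynomials yields 2 groups


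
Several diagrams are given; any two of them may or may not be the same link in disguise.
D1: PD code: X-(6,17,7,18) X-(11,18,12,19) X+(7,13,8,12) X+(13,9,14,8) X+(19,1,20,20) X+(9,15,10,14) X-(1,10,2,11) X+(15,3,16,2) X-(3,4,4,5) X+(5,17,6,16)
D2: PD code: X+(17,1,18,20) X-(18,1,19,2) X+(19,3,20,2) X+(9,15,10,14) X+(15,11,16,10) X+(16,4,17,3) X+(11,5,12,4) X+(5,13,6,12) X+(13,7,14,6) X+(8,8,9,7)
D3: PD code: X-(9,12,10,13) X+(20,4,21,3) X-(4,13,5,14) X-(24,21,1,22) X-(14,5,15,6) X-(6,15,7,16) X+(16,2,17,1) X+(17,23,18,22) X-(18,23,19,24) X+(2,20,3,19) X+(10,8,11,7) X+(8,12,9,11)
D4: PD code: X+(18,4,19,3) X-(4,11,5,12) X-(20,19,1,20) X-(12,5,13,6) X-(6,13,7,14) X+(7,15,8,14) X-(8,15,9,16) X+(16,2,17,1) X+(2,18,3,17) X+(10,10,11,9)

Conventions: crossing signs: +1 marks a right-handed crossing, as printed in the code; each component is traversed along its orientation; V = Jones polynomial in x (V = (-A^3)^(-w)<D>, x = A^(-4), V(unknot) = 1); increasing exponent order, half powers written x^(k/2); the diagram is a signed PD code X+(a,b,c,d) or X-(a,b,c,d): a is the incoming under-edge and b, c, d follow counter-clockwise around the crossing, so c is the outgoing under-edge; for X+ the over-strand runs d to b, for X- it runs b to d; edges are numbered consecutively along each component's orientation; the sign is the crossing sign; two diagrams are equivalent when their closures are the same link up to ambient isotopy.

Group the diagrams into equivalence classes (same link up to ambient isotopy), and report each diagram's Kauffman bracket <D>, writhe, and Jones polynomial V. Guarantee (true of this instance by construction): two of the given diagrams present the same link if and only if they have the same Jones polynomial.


equivalence classes: {D1} | {D2} | {D3, D4}
D1 (bracket A^-14 - 2A^-10 + 2A^-6 - 2A^-2 + 2A^2 - A^6 + A^10; 10 crossings at w = +2): V = x^-1 - 1 + 2x - 2x^2 + 2x^3 - 2x^4 + x^5
V(D2) = x^2 + x^4 - x^5 + x^6 - x^7  (w +8, c 10, <D> = -A^-4 + 1 - A^4 + A^8 + A^16)
D3 (bracket -A^-12 + A^-8 - A^-4 + 3 - A^4 + A^8 - A^12; 12 crossings at w = 0): V = -x^-3 + x^-2 - x^-1 + 3 - x + x^2 - x^3
V(D4) = -x^-3 + x^-2 - x^-1 + 3 - x + x^2 - x^3  (w 0, c 10, <D> = -A^-12 + A^-8 - A^-4 + 3 - A^4 + A^8 - A^12)
key observation: 3 classes among 4 diagrams; unequal V(x) rules out equality


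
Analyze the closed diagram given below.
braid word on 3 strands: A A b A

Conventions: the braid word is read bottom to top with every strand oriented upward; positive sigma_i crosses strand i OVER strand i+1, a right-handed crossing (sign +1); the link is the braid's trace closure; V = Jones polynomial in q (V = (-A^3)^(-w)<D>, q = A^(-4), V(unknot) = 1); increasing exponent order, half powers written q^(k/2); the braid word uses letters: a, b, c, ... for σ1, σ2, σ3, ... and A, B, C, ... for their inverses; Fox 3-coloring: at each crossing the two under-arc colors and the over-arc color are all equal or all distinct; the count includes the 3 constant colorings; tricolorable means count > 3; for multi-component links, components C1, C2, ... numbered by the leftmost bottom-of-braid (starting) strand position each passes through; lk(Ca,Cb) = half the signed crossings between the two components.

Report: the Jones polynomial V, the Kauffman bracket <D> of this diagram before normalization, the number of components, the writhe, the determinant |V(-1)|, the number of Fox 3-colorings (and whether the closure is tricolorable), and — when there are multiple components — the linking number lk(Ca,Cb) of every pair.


Jones polynomial: V(q) = -q^-4 + q^-3 + q^-1
<D> = A^-2 + A^6 - A^10; writhe -2
components 1, writhe -2 (4 crossings)
3-colorings: 9 of 3^4, det 3 — tricolorable
note: the span of V is 3, forcing >= 3 crossings in any diagram


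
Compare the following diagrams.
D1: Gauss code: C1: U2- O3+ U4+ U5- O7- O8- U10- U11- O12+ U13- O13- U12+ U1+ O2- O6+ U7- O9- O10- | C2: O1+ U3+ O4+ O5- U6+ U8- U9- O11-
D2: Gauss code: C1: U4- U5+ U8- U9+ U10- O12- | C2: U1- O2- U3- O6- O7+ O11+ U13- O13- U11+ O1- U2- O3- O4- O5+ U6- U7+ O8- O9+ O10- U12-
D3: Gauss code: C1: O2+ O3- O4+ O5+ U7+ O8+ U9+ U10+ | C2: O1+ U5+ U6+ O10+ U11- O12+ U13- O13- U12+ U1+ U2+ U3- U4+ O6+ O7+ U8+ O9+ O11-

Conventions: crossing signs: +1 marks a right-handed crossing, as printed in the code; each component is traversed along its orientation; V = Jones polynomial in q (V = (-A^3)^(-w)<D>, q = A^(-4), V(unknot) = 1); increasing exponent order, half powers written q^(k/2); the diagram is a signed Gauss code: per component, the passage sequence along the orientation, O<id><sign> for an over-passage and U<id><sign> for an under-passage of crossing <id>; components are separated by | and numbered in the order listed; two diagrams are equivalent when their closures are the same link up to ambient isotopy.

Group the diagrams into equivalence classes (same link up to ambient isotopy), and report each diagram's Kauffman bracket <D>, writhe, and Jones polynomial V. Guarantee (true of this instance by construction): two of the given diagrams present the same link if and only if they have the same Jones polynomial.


classes: {D1} | {D2} | {D3}
V(D1) = q^(-9/2) - q^(-5/2) - q^(-3/2) - q^(-1/2)  [13 crossings, <D> = A^-7 + A^-3 + A - A^9, w = -3]
V(D2) = q^(-13/2) - q^(-11/2) + q^(-9/2) - 2q^(-7/2) - q^(-3/2)  [13 crossings, <D> = A^-9 + 2A^-1 - A^3 + A^7 - A^11, w = -5]
V(D3) = -q^(5/2) - q^(9/2) + q^(11/2) - q^(13/2) + q^(15/2) - q^(17/2)  (w +7, c 13, <D> = A^-13 - A^-9 + A^-5 - A^-1 + A^3 + A^11)
insight: 3 classes among 3 diagrams; unequal V(q) rules out equality


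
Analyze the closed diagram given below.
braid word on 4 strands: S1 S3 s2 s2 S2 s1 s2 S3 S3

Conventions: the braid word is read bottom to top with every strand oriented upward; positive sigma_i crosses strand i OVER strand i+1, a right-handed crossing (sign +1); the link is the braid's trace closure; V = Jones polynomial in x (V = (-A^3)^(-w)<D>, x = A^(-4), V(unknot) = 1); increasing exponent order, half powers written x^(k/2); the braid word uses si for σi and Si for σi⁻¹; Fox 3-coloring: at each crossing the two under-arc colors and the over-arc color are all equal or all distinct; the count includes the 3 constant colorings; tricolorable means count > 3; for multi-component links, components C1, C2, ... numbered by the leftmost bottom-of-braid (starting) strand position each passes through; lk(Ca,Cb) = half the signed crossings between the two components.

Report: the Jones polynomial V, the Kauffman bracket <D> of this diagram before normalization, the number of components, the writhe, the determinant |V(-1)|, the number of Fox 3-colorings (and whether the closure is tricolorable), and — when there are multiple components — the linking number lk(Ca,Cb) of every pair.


V = -x^-4 + x^-3 + x^-1
<D> = -A - A^9 + A^13 (w = -1)
1 component over 9 crossings, w = -1
9 Fox colorings among 3^9, |V(-1)| = 3: tricolorable
why: det 3 = |V(-1)|; divisible by 3, so tricolorable


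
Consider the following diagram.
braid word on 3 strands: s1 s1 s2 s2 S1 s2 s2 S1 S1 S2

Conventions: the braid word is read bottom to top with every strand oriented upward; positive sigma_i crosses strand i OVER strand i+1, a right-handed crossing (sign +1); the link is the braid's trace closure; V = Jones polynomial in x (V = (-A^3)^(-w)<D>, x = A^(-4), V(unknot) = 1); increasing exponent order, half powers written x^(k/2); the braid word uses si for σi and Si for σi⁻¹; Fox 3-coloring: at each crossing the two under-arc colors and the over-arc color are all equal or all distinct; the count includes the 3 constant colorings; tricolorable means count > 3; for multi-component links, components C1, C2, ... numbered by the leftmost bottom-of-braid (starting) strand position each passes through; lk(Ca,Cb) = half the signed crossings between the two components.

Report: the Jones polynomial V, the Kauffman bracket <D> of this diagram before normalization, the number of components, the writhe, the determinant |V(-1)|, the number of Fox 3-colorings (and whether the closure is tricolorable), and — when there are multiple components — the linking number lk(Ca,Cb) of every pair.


V = -x^-2 + 3x^-1 - 4 + 6x - 6x^2 + 6x^3 - 5x^4 + 3x^5 - x^6
<D> = -A^-18 + 3A^-14 - 5A^-10 + 6A^-6 - 6A^-2 + 6A^2 - 4A^6 + 3A^10 - A^14 (w = +2)
1 component over 10 crossings, w = +2
3 Fox colorings among 3^10, |V(-1)| = 35: not tricolorable
why: |V(-1)| = 35: so not tricolorable, since 3 does not divide 35


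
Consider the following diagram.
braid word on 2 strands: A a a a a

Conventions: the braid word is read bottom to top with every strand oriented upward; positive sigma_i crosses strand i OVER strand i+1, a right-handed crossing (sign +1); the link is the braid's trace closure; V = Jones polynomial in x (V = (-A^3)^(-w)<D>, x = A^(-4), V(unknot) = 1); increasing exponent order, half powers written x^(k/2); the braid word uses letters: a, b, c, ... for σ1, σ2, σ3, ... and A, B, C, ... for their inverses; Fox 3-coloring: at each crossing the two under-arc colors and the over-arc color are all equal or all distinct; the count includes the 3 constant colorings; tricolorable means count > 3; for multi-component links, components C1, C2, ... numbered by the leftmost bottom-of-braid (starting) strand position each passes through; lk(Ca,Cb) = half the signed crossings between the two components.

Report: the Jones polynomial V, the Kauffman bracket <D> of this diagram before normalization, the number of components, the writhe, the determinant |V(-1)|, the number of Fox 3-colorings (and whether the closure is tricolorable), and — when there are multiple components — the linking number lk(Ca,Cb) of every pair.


V(x) = x + x^3 - x^4
bracket: A^-7 - A^-3 - A^5, w = +3
1 component, writhe +3, over 5 crossings
det 3, colorings 9 of 3^5 — tricolorable
observation: the span of V is 3, forcing >= 3 crossings in any diagram


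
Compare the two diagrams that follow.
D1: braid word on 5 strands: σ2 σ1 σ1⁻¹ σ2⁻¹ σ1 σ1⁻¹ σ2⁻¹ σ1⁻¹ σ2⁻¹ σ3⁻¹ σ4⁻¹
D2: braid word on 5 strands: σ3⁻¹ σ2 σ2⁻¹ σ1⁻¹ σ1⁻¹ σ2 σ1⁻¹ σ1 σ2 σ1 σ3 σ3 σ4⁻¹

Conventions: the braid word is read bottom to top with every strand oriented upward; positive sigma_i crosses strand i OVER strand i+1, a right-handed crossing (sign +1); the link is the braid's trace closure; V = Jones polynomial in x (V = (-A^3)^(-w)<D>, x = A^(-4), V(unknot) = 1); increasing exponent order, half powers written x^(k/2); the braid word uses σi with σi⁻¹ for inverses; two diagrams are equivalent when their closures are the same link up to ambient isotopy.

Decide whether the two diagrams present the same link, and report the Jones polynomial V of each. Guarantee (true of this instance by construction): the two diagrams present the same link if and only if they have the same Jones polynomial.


same link: no
V(D1) = -x^(-5/2) - x^(-1/2)  [11 crossings, <D> = A^-13 + A^-5, w = -5]
D2 (bracket A^-7 + A; 13 crossings at w = +1): V = -x^(1/2) - x^(5/2)
note: 2 values of V(x) split the 2 diagrams


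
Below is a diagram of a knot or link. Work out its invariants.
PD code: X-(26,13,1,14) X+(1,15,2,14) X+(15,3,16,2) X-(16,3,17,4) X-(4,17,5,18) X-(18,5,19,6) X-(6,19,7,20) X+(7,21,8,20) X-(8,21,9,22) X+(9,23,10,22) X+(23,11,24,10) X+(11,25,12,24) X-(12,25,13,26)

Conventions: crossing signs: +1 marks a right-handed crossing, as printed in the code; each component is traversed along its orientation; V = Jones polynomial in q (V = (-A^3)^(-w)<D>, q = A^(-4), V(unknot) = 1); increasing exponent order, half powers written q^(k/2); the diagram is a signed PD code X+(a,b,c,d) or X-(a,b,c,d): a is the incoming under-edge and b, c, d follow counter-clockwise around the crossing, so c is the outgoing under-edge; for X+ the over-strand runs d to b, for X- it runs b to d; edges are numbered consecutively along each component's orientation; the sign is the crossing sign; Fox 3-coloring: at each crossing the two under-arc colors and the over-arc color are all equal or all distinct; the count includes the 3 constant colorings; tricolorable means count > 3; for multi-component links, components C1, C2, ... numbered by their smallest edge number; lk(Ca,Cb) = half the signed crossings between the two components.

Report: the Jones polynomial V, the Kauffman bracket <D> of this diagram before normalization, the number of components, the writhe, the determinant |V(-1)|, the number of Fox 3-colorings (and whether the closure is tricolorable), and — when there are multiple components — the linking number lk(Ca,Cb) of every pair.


V = 1
<D> = -A^-3 (w = -1)
1 component over 13 crossings, w = -1
3 Fox colorings among 3^13, |V(-1)| = 1: not tricolorable
why: |V(-1)| = 1: so not tricolorable, since 3 does not divide 1


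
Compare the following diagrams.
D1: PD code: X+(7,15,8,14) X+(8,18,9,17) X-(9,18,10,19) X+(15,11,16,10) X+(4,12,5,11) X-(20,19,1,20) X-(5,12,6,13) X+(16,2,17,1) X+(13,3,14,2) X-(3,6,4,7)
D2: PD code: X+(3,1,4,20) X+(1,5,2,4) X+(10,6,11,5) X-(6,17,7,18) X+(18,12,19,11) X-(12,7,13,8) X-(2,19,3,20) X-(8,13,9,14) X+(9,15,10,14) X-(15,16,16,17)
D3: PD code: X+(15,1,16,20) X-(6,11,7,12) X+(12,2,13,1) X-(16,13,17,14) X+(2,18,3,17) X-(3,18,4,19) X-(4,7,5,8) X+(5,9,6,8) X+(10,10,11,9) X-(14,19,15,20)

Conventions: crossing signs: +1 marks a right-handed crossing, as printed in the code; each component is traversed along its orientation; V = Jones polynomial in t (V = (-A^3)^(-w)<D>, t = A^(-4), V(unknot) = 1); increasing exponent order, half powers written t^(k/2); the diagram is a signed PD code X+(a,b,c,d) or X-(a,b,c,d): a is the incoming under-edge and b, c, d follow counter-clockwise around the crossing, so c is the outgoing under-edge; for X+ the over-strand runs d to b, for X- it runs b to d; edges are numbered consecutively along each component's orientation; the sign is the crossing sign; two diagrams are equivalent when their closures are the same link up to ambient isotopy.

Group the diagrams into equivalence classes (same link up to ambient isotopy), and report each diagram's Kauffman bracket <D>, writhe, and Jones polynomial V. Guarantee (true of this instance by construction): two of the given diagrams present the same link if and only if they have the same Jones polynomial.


classes: {D1} | {D2} | {D3}
V(D1) = t + t^3 - t^4  [10 crossings, <D> = -A^-10 + A^-6 + A^2, w = +2]
V(D2) = t^-2 - t^-1 + 1 - t + t^2  [10 crossings, <D> = A^-8 - A^-4 + 1 - A^4 + A^8, w = 0]
V(D3) = 1  [10 crossings, <D> = 1, w = 0]
note: V(t) takes 3 values over 3 diagrams, fixing the grouping


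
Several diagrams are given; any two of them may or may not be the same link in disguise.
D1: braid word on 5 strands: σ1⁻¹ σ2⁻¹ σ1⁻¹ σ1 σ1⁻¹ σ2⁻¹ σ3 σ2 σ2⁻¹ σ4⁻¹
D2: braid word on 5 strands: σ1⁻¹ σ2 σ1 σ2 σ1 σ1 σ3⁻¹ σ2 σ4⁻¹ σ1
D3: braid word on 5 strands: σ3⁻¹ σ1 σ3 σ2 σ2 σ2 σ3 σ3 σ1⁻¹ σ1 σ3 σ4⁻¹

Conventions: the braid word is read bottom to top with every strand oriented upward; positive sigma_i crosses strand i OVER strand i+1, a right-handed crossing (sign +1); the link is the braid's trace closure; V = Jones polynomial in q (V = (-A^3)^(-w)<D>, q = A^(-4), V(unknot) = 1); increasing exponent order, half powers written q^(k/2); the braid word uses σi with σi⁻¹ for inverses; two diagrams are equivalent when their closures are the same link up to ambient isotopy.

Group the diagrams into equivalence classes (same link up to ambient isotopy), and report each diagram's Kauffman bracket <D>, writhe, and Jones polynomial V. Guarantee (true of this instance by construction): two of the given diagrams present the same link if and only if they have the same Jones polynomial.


grouping into links: {D1} | {D2} | {D3}
V(D1) = -q^-4 + q^-3 + q^-1  (w -4, c 10, <D> = A^-8 + 1 - A^4)
V(D2) = q^2 + q^4 - q^5 + q^6 - q^7  [10 crossings, <D> = -A^-16 + A^-12 - A^-8 + A^-4 + A^4, w = +4]
V(D3) = q^2 + 2q^4 - 2q^5 + q^6 - 2q^7 + q^8  [12 crossings, <D> = A^-14 - 2A^-10 + A^-6 - 2A^-2 + 2A^2 + A^10, w = +6]
why: 3 classes among 3 diagrams; unequal V(q) rules out equality


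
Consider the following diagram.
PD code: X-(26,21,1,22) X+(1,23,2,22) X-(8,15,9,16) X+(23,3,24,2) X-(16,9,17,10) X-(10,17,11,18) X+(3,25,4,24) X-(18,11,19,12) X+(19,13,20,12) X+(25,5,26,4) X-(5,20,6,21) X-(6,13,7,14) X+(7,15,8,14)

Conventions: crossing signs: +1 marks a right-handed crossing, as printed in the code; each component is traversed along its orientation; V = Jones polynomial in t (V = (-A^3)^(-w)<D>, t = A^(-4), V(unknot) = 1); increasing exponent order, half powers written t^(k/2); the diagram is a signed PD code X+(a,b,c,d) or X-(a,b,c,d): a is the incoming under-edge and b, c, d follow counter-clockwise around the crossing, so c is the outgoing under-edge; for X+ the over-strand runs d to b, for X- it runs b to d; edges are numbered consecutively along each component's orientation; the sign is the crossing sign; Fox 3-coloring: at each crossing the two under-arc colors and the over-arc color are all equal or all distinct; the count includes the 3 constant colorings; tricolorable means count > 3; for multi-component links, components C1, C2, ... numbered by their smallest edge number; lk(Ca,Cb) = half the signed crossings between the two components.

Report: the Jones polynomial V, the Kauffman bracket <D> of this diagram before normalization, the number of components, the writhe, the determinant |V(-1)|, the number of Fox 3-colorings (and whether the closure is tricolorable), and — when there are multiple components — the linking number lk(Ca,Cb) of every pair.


V(t) = -t^-3 + t^-2 - t^-1 + 3 - t + t^2 - t^3
bracket: A^-15 - A^-11 + A^-7 - 3A^-3 + A - A^5 + A^9, w = -1
1 component, writhe -1, over 13 crossings
det 9, colorings 27 of 3^13 — tricolorable
observation: V spans 6 powers of t: at least 6 crossings in any diagram


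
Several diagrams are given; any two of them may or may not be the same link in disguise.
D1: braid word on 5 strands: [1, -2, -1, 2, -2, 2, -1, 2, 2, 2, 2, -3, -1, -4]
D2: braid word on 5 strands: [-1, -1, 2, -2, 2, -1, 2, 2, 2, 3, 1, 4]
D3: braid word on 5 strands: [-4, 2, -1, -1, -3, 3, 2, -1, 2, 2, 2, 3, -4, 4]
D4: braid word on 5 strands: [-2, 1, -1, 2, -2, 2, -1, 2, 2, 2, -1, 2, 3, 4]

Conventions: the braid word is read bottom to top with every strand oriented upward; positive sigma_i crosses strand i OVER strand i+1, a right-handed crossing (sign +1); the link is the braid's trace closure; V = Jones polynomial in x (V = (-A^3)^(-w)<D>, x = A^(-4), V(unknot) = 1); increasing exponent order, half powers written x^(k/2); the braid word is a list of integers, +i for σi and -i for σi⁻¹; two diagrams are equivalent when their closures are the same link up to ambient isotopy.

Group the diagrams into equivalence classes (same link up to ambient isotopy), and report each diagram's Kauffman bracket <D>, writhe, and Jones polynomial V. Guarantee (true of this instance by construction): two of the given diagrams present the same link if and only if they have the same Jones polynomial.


equivalence classes: {D1, D2, D4} | {D3}
D1 (bracket A^-20 - 2A^-16 + 2A^-12 - 2A^-8 + 2A^-4 - 1 + A^4; 14 crossings at w = 0): V = x^-1 - 1 + 2x - 2x^2 + 2x^3 - 2x^4 + x^5
V(D2) = x^-1 - 1 + 2x - 2x^2 + 2x^3 - 2x^4 + x^5  (w +4, c 12, <D> = A^-8 - 2A^-4 + 2 - 2A^4 + 2A^8 - A^12 + A^16)
D3 (bracket -A^-18 + 2A^-14 - 3A^-10 + 4A^-6 - 4A^-2 + 4A^2 - 2A^6 + 2A^10 - A^14; 14 crossings at w = +2): V = -x^-2 + 2x^-1 - 2 + 4x - 4x^2 + 4x^3 - 3x^4 + 2x^5 - x^6
D4 (bracket A^-8 - 2A^-4 + 2 - 2A^4 + 2A^8 - A^12 + A^16; 14 crossings at w = +4): V = x^-1 - 1 + 2x - 2x^2 + 2x^3 - 2x^4 + x^5
observation: V(x) takes 2 values over 4 diagrams, fixing the grouping


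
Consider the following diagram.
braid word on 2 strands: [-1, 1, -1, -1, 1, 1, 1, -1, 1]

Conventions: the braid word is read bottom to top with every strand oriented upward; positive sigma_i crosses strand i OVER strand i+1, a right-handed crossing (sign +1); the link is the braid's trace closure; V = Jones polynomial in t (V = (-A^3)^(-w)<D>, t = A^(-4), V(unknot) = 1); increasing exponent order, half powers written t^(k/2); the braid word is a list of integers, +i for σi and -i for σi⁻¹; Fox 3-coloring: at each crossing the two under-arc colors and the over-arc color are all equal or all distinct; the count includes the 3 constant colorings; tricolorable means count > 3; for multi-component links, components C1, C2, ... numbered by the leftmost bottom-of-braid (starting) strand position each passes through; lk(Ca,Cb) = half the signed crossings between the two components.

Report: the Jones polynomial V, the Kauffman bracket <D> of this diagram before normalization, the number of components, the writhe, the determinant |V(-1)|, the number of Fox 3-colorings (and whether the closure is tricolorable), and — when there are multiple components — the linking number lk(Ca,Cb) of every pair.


Jones polynomial: V(t) = 1
<D> = -A^3; writhe +1
components 1, writhe +1 (9 crossings)
3-colorings: 3 of 3^9, det 1 — not tricolorable
note: w = +1 (over 9 crossings) is diagram-only; (-A^3)^(-1) removes it from V


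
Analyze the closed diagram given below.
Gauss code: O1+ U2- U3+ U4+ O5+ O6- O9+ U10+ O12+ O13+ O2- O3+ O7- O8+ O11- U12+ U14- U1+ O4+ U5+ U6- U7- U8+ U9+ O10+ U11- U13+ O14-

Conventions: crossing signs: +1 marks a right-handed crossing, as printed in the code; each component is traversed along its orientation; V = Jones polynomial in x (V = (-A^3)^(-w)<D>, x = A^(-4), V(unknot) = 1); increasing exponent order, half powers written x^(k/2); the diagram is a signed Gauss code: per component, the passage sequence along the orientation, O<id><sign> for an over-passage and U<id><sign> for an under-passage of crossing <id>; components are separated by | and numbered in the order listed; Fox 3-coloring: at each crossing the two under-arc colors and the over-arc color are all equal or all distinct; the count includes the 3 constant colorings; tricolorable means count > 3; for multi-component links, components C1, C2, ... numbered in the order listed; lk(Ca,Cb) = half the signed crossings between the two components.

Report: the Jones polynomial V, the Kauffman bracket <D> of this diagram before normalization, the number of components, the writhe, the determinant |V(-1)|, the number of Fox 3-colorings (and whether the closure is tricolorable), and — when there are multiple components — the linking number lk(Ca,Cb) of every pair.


V = x + x^3 - x^4
<D> = -A^-4 + 1 + A^8 (w = +4)
1 component over 14 crossings, w = +4
9 Fox colorings among 3^14, |V(-1)| = 3: tricolorable
why: w = +4 (over 14 crossings) is diagram-only; (-A^3)^(-4) removes it from V


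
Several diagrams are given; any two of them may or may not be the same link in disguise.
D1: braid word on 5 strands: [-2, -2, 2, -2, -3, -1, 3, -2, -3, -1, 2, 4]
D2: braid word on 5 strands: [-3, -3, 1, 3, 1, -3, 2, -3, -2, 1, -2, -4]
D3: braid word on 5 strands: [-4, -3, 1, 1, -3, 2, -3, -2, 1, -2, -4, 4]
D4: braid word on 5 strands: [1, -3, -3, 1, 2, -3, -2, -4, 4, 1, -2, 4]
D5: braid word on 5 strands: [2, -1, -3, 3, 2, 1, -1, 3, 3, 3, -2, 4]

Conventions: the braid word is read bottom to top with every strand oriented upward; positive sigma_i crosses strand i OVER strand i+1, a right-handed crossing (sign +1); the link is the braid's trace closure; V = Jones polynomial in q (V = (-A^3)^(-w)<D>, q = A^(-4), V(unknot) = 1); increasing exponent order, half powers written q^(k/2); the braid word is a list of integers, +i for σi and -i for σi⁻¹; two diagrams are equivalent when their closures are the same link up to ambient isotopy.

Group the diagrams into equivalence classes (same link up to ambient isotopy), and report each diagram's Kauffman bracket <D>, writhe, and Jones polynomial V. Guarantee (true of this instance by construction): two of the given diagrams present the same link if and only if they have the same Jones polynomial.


equivalence classes: {D1} | {D2, D3, D4} | {D5}
D1 (bracket A^-8 + 1 - A^4; 12 crossings at w = -4): V = -q^-4 + q^-3 + q^-1
V(D2) = -q^-5 + 2q^-4 - 3q^-3 + 4q^-2 - 4q^-1 + 5 - 3q + 2q^2 - q^3  (w -2, c 12, <D> = -A^-18 + 2A^-14 - 3A^-10 + 5A^-6 - 4A^-2 + 4A^2 - 3A^6 + 2A^10 - A^14)
D3 (bracket -A^-18 + 2A^-14 - 3A^-10 + 5A^-6 - 4A^-2 + 4A^2 - 3A^6 + 2A^10 - A^14; 12 crossings at w = -2): V = -q^-5 + 2q^-4 - 3q^-3 + 4q^-2 - 4q^-1 + 5 - 3q + 2q^2 - q^3
D4 (bracket -A^-12 + 2A^-8 - 3A^-4 + 5 - 4A^4 + 4A^8 - 3A^12 + 2A^16 - A^20; 12 crossings at w = 0): V = -q^-5 + 2q^-4 - 3q^-3 + 4q^-2 - 4q^-1 + 5 - 3q + 2q^2 - q^3
V(D5) = q + q^3 - q^4  [12 crossings, <D> = -A^-4 + 1 + A^8, w = +4]
observation: V(q) takes 3 values over 5 diagrams, fixing the grouping


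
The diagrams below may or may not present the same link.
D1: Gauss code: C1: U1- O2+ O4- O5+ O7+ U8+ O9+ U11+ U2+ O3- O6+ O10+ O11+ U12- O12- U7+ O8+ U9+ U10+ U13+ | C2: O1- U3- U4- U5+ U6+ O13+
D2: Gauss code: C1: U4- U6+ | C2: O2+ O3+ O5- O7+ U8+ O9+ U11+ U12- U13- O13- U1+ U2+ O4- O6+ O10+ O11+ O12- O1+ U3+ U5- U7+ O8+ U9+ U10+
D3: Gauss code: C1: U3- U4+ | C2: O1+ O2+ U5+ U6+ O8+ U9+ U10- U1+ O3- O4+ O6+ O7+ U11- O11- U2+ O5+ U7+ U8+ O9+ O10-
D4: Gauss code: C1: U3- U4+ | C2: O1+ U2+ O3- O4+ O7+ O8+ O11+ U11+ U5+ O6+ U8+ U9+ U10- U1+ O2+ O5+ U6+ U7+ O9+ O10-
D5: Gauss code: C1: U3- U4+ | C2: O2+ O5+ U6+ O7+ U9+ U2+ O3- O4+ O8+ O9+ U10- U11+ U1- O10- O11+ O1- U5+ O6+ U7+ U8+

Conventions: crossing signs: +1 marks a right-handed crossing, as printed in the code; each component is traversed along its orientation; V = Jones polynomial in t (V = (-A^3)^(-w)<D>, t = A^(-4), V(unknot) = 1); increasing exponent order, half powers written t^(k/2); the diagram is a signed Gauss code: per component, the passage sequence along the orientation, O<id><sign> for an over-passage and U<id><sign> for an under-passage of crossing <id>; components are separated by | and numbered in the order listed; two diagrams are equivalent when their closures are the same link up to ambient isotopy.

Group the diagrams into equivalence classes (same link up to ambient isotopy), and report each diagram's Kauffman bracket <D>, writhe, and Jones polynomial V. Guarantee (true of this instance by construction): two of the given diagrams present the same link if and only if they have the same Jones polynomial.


grouping into links: {D1, D2, D3, D4, D5}
V(D1) = -t^(3/2) - t^(5/2) - t^(7/2) + t^(15/2)  (w +5, c 13, <D> = -A^-15 + A + A^5 + A^9)
V(D2) = -t^(3/2) - t^(5/2) - t^(7/2) + t^(15/2)  [13 crossings, <D> = -A^-15 + A + A^5 + A^9, w = +5]
D3 (bracket -A^-15 + A + A^5 + A^9; 11 crossings at w = +5): V = -t^(3/2) - t^(5/2) - t^(7/2) + t^(15/2)
V(D4) = -t^(3/2) - t^(5/2) - t^(7/2) + t^(15/2)  [11 crossings, <D> = -A^-9 + A^7 + A^11 + A^15, w = +7]
V(D5) = -t^(3/2) - t^(5/2) - t^(7/2) + t^(15/2)  (w +5, c 11, <D> = -A^-15 + A + A^5 + A^9)
why: one V(t) for all 5 diagrams — one class (guaranteed)


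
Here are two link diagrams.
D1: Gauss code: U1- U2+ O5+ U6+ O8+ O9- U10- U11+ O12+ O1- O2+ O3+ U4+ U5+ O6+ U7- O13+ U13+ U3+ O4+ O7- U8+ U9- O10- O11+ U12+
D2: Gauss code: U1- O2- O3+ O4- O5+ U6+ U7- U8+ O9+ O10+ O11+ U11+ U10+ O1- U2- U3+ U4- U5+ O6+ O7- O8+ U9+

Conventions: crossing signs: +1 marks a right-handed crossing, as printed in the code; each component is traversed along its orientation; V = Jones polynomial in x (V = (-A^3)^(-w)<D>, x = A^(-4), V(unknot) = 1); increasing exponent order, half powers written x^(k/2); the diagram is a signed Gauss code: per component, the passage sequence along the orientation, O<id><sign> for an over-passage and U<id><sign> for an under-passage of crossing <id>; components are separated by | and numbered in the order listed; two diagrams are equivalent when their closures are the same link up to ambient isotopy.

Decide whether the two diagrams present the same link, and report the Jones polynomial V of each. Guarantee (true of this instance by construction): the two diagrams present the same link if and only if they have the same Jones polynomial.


equivalent: no
D1 (bracket A^-9 - A^-5 + A^-1 - 2A^3 + A^7 - A^11; 13 crossings at w = +5): V = x - x^2 + 2x^3 - x^4 + x^5 - x^6
V(D2) = 1  [11 crossings, <D> = -A^9, w = +3]
observation: comparing 2 Jones polynomials yields 2 groups


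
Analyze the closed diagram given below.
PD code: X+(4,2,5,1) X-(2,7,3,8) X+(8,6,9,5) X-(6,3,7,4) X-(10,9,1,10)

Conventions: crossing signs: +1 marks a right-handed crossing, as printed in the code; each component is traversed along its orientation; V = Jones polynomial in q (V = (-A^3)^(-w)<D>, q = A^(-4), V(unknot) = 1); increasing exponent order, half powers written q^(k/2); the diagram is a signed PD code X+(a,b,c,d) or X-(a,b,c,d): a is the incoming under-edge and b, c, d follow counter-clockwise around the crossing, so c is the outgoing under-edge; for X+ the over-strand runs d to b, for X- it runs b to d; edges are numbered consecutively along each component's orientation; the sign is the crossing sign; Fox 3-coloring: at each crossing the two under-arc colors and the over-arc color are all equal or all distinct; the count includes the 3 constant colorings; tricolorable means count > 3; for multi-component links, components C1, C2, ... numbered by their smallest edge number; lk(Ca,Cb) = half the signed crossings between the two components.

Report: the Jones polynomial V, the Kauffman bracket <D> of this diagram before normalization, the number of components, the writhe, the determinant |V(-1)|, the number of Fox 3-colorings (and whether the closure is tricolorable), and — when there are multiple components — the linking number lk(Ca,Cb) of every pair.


V = q^-2 - q^-1 + 1 - q + q^2
<D> = -A^-11 + A^-7 - A^-3 + A - A^5 (w = -1)
1 component over 5 crossings, w = -1
3 Fox colorings among 3^5, |V(-1)| = 5: not tricolorable
why: w = -1 shifts under R1 moves; the (-A^3)^(1) factor cancels that in V


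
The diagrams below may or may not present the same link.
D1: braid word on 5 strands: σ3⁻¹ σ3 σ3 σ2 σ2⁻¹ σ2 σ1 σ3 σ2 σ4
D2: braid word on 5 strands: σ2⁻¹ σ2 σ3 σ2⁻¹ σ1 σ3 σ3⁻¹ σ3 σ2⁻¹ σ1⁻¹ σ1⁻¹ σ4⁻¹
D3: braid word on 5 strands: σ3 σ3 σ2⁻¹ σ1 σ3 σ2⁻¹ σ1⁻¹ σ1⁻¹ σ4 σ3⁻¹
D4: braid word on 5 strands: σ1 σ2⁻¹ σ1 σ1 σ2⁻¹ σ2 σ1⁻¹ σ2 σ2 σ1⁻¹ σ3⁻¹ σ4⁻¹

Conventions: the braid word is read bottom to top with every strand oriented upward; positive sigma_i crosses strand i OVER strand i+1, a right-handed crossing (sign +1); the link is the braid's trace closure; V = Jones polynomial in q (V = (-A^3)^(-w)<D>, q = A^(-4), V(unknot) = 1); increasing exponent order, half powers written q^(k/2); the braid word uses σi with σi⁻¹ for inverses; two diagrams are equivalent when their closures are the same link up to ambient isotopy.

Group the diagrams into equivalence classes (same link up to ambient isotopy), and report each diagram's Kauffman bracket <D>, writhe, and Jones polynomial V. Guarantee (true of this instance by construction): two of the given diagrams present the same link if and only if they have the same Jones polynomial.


classes: {D1} | {D2, D3} | {D4}
V(D1) = q + q^3 - q^4  [10 crossings, <D> = -A^2 + A^6 + A^14, w = +6]
V(D2) = q^-4 - q^-3 + q^-2 - 2q^-1 + 2 - q + q^2  (w -2, c 12, <D> = A^-14 - A^-10 + 2A^-6 - 2A^-2 + A^2 - A^6 + A^10)
V(D3) = q^-4 - q^-3 + q^-2 - 2q^-1 + 2 - q + q^2  [10 crossings, <D> = A^-8 - A^-4 + 2 - 2A^4 + A^8 - A^12 + A^16, w = 0]
V(D4) = 1  (w 0, c 12, <D> = 1)
note: 3 values of V(q) split the 4 diagrams


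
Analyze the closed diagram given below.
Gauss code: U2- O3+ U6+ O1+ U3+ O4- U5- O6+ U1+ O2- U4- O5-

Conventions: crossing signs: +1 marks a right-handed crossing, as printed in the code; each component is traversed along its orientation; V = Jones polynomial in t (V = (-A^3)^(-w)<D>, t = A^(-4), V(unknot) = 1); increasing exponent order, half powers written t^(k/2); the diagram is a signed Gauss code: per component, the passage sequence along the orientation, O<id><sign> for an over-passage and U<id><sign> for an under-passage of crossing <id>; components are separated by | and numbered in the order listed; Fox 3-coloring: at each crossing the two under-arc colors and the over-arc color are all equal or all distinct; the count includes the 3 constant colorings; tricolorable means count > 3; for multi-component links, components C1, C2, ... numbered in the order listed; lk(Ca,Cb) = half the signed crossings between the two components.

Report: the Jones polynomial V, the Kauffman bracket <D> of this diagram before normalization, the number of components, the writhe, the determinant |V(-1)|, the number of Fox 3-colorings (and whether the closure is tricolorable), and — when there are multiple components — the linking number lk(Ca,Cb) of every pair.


V = -t^-3 + 2t^-2 - 2t^-1 + 3 - 2t + 2t^2 - t^3
<D> = -A^-12 + 2A^-8 - 2A^-4 + 3 - 2A^4 + 2A^8 - A^12 (w = 0)
1 component over 6 crossings, w = 0
3 Fox colorings among 3^6, |V(-1)| = 13: not tricolorable
why: V is palindromic (span 6, det 13): t -> 1/t fixes it; necessary, not sufficient, for amphichirality


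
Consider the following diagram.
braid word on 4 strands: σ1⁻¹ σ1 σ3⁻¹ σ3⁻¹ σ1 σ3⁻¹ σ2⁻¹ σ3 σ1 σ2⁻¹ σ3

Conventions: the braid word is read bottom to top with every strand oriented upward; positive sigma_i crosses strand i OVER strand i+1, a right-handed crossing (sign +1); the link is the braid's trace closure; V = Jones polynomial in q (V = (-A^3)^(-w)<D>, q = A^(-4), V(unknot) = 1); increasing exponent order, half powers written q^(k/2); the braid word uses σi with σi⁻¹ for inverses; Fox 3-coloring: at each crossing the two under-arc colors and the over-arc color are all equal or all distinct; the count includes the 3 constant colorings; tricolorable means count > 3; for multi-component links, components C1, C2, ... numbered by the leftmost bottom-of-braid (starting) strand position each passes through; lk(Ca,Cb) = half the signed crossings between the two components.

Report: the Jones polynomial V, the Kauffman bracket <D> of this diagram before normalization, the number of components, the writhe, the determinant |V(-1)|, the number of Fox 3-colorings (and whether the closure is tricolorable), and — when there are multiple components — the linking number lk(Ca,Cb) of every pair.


V(q) = q^-4 - q^-3 + q^-2 - 2q^-1 + 2 - q + q^2
bracket: -A^-11 + A^-7 - 2A^-3 + 2A - A^5 + A^9 - A^13, w = -1
1 component, writhe -1, over 11 crossings
det 9, colorings 9 of 3^11 — tricolorable
observation: w = -1 (over 11 crossings) is diagram-only; (-A^3)^(1) removes it from V


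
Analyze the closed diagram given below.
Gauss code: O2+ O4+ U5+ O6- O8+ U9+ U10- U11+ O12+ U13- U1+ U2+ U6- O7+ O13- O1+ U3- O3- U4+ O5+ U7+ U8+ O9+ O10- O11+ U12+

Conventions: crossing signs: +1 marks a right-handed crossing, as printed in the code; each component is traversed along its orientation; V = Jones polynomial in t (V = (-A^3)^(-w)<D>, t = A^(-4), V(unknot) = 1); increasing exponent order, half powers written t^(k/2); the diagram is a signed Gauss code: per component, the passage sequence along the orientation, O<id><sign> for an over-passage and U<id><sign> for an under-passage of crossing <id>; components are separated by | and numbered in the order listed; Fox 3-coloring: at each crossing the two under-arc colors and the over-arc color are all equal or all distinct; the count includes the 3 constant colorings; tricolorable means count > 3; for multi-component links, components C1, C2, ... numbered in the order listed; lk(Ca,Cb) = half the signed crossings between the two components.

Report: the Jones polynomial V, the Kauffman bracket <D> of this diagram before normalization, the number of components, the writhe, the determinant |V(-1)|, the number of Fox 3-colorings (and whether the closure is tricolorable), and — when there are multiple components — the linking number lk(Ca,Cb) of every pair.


V(t) = t^2 - t^3 + 3t^4 - 3t^5 + 3t^6 - 3t^7 + 2t^8 - t^9
bracket: A^-21 - 2A^-17 + 3A^-13 - 3A^-9 + 3A^-5 - 3A^-1 + A^3 - A^7, w = +5
1 component, writhe +5, over 13 crossings
det 17, colorings 3 of 3^13 — not tricolorable
observation: w = +5 (over 13 crossings) is diagram-only; (-A^3)^(-5) removes it from V
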